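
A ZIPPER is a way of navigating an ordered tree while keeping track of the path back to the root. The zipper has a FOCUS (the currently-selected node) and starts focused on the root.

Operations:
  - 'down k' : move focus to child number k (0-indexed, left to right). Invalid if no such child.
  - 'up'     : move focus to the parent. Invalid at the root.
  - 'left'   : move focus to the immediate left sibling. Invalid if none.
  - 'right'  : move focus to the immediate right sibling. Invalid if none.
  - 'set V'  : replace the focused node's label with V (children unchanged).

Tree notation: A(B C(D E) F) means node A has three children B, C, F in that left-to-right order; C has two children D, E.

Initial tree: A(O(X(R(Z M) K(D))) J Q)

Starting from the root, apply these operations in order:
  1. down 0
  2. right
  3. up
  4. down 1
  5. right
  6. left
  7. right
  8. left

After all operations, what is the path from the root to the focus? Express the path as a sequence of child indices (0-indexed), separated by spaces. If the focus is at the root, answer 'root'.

Step 1 (down 0): focus=O path=0 depth=1 children=['X'] left=[] right=['J', 'Q'] parent=A
Step 2 (right): focus=J path=1 depth=1 children=[] left=['O'] right=['Q'] parent=A
Step 3 (up): focus=A path=root depth=0 children=['O', 'J', 'Q'] (at root)
Step 4 (down 1): focus=J path=1 depth=1 children=[] left=['O'] right=['Q'] parent=A
Step 5 (right): focus=Q path=2 depth=1 children=[] left=['O', 'J'] right=[] parent=A
Step 6 (left): focus=J path=1 depth=1 children=[] left=['O'] right=['Q'] parent=A
Step 7 (right): focus=Q path=2 depth=1 children=[] left=['O', 'J'] right=[] parent=A
Step 8 (left): focus=J path=1 depth=1 children=[] left=['O'] right=['Q'] parent=A

Answer: 1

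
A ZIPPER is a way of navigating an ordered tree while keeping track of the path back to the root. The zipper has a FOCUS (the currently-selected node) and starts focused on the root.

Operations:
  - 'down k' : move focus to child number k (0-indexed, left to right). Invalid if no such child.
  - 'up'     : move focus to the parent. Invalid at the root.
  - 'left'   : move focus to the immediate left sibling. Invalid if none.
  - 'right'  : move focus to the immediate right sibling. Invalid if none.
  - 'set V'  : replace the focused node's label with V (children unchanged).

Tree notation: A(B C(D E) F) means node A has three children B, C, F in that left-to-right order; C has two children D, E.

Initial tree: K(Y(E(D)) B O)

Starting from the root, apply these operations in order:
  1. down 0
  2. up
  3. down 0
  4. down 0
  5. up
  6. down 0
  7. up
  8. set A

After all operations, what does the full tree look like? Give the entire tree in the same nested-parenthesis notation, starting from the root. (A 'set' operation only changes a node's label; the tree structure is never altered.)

Step 1 (down 0): focus=Y path=0 depth=1 children=['E'] left=[] right=['B', 'O'] parent=K
Step 2 (up): focus=K path=root depth=0 children=['Y', 'B', 'O'] (at root)
Step 3 (down 0): focus=Y path=0 depth=1 children=['E'] left=[] right=['B', 'O'] parent=K
Step 4 (down 0): focus=E path=0/0 depth=2 children=['D'] left=[] right=[] parent=Y
Step 5 (up): focus=Y path=0 depth=1 children=['E'] left=[] right=['B', 'O'] parent=K
Step 6 (down 0): focus=E path=0/0 depth=2 children=['D'] left=[] right=[] parent=Y
Step 7 (up): focus=Y path=0 depth=1 children=['E'] left=[] right=['B', 'O'] parent=K
Step 8 (set A): focus=A path=0 depth=1 children=['E'] left=[] right=['B', 'O'] parent=K

Answer: K(A(E(D)) B O)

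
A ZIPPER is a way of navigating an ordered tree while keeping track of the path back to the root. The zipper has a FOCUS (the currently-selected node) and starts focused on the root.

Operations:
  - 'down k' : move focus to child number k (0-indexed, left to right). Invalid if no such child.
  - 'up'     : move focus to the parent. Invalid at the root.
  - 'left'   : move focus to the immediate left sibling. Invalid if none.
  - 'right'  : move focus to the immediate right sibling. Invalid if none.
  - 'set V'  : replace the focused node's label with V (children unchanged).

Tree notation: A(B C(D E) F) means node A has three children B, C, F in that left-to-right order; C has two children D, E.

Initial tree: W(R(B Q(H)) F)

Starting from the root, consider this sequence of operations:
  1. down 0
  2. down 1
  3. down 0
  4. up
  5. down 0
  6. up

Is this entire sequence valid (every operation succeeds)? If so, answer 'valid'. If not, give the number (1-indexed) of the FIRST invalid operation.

Answer: valid

Derivation:
Step 1 (down 0): focus=R path=0 depth=1 children=['B', 'Q'] left=[] right=['F'] parent=W
Step 2 (down 1): focus=Q path=0/1 depth=2 children=['H'] left=['B'] right=[] parent=R
Step 3 (down 0): focus=H path=0/1/0 depth=3 children=[] left=[] right=[] parent=Q
Step 4 (up): focus=Q path=0/1 depth=2 children=['H'] left=['B'] right=[] parent=R
Step 5 (down 0): focus=H path=0/1/0 depth=3 children=[] left=[] right=[] parent=Q
Step 6 (up): focus=Q path=0/1 depth=2 children=['H'] left=['B'] right=[] parent=R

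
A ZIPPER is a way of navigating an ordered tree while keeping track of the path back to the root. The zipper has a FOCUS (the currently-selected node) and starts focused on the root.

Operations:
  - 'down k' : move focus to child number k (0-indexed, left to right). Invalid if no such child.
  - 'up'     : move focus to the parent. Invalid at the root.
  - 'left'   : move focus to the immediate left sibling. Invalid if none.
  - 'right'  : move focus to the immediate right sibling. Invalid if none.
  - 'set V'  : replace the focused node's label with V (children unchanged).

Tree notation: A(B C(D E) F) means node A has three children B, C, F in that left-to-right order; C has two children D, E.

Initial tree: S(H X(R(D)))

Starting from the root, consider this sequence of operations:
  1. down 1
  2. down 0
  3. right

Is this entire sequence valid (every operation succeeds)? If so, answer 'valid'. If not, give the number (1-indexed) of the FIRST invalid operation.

Answer: 3

Derivation:
Step 1 (down 1): focus=X path=1 depth=1 children=['R'] left=['H'] right=[] parent=S
Step 2 (down 0): focus=R path=1/0 depth=2 children=['D'] left=[] right=[] parent=X
Step 3 (right): INVALID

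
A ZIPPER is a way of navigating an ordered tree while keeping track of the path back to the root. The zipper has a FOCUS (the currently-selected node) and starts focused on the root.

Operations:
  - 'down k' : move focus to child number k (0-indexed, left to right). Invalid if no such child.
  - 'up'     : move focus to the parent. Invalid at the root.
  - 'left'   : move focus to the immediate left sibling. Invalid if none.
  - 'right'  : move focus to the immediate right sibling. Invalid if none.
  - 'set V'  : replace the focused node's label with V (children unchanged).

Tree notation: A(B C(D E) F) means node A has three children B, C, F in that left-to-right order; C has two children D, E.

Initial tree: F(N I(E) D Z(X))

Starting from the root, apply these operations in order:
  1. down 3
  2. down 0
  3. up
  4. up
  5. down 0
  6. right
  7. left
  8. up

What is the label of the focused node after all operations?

Answer: F

Derivation:
Step 1 (down 3): focus=Z path=3 depth=1 children=['X'] left=['N', 'I', 'D'] right=[] parent=F
Step 2 (down 0): focus=X path=3/0 depth=2 children=[] left=[] right=[] parent=Z
Step 3 (up): focus=Z path=3 depth=1 children=['X'] left=['N', 'I', 'D'] right=[] parent=F
Step 4 (up): focus=F path=root depth=0 children=['N', 'I', 'D', 'Z'] (at root)
Step 5 (down 0): focus=N path=0 depth=1 children=[] left=[] right=['I', 'D', 'Z'] parent=F
Step 6 (right): focus=I path=1 depth=1 children=['E'] left=['N'] right=['D', 'Z'] parent=F
Step 7 (left): focus=N path=0 depth=1 children=[] left=[] right=['I', 'D', 'Z'] parent=F
Step 8 (up): focus=F path=root depth=0 children=['N', 'I', 'D', 'Z'] (at root)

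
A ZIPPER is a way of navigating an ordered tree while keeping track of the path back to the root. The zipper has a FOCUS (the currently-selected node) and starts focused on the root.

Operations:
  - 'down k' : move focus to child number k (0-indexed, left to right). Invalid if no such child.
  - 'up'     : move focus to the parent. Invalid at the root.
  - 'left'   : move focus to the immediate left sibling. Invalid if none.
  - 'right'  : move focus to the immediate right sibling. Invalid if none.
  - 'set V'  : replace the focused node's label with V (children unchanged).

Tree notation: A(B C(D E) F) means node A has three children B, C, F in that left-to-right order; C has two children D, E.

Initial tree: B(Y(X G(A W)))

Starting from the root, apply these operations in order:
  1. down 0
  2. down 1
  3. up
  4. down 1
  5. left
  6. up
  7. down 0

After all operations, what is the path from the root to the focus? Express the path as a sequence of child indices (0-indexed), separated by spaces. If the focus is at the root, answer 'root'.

Answer: 0 0

Derivation:
Step 1 (down 0): focus=Y path=0 depth=1 children=['X', 'G'] left=[] right=[] parent=B
Step 2 (down 1): focus=G path=0/1 depth=2 children=['A', 'W'] left=['X'] right=[] parent=Y
Step 3 (up): focus=Y path=0 depth=1 children=['X', 'G'] left=[] right=[] parent=B
Step 4 (down 1): focus=G path=0/1 depth=2 children=['A', 'W'] left=['X'] right=[] parent=Y
Step 5 (left): focus=X path=0/0 depth=2 children=[] left=[] right=['G'] parent=Y
Step 6 (up): focus=Y path=0 depth=1 children=['X', 'G'] left=[] right=[] parent=B
Step 7 (down 0): focus=X path=0/0 depth=2 children=[] left=[] right=['G'] parent=Y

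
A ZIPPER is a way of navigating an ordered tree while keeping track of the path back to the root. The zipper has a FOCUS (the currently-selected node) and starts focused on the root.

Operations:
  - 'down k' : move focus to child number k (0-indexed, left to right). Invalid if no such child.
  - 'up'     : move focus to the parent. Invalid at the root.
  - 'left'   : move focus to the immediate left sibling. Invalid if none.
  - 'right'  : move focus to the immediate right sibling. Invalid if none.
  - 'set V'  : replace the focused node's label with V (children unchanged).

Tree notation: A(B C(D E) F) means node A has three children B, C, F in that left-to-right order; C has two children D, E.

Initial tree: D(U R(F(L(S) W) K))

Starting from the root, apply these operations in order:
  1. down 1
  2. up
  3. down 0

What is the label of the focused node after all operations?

Step 1 (down 1): focus=R path=1 depth=1 children=['F', 'K'] left=['U'] right=[] parent=D
Step 2 (up): focus=D path=root depth=0 children=['U', 'R'] (at root)
Step 3 (down 0): focus=U path=0 depth=1 children=[] left=[] right=['R'] parent=D

Answer: U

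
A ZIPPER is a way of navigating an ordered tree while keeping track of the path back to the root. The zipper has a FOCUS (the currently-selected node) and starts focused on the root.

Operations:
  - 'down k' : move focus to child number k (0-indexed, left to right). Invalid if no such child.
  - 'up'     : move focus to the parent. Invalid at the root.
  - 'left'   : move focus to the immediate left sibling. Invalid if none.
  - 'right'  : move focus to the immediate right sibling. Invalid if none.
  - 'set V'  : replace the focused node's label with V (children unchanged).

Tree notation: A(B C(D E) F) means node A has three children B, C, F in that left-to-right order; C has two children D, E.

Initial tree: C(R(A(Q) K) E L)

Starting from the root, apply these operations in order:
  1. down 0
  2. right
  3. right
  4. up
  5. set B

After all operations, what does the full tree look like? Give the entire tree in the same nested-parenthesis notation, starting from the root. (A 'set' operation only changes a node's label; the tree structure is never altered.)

Step 1 (down 0): focus=R path=0 depth=1 children=['A', 'K'] left=[] right=['E', 'L'] parent=C
Step 2 (right): focus=E path=1 depth=1 children=[] left=['R'] right=['L'] parent=C
Step 3 (right): focus=L path=2 depth=1 children=[] left=['R', 'E'] right=[] parent=C
Step 4 (up): focus=C path=root depth=0 children=['R', 'E', 'L'] (at root)
Step 5 (set B): focus=B path=root depth=0 children=['R', 'E', 'L'] (at root)

Answer: B(R(A(Q) K) E L)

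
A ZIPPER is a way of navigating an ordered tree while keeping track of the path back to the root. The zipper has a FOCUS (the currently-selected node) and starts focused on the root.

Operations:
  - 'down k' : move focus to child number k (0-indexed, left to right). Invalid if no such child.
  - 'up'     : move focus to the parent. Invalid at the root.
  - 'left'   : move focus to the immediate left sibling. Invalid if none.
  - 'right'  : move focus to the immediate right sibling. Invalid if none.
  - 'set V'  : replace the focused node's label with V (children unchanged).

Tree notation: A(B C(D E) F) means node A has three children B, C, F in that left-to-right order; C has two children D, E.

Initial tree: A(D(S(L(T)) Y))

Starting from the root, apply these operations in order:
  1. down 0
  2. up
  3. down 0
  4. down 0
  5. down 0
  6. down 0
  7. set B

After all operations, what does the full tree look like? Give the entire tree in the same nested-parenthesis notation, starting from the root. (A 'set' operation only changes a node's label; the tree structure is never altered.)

Step 1 (down 0): focus=D path=0 depth=1 children=['S', 'Y'] left=[] right=[] parent=A
Step 2 (up): focus=A path=root depth=0 children=['D'] (at root)
Step 3 (down 0): focus=D path=0 depth=1 children=['S', 'Y'] left=[] right=[] parent=A
Step 4 (down 0): focus=S path=0/0 depth=2 children=['L'] left=[] right=['Y'] parent=D
Step 5 (down 0): focus=L path=0/0/0 depth=3 children=['T'] left=[] right=[] parent=S
Step 6 (down 0): focus=T path=0/0/0/0 depth=4 children=[] left=[] right=[] parent=L
Step 7 (set B): focus=B path=0/0/0/0 depth=4 children=[] left=[] right=[] parent=L

Answer: A(D(S(L(B)) Y))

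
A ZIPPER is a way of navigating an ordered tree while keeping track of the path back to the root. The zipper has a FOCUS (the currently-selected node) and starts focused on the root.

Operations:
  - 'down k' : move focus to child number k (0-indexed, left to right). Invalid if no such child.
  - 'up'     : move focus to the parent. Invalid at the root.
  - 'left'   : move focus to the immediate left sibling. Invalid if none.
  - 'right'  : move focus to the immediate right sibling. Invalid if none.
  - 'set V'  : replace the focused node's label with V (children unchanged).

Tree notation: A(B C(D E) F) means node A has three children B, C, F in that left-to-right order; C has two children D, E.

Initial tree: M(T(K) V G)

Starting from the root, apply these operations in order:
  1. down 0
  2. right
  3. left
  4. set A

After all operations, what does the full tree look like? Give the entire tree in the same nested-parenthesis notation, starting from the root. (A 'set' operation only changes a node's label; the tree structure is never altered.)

Step 1 (down 0): focus=T path=0 depth=1 children=['K'] left=[] right=['V', 'G'] parent=M
Step 2 (right): focus=V path=1 depth=1 children=[] left=['T'] right=['G'] parent=M
Step 3 (left): focus=T path=0 depth=1 children=['K'] left=[] right=['V', 'G'] parent=M
Step 4 (set A): focus=A path=0 depth=1 children=['K'] left=[] right=['V', 'G'] parent=M

Answer: M(A(K) V G)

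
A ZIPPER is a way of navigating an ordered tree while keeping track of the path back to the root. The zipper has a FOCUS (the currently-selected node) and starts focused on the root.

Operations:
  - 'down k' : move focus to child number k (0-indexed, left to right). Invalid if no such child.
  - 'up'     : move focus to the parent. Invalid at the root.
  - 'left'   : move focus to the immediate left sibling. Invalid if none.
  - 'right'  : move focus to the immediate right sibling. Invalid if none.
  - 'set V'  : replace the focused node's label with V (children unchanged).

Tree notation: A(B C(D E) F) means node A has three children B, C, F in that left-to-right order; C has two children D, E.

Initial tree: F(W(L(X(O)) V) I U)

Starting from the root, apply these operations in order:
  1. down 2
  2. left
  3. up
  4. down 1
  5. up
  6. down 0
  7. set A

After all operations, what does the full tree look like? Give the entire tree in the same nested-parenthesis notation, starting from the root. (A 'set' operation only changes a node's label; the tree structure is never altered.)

Step 1 (down 2): focus=U path=2 depth=1 children=[] left=['W', 'I'] right=[] parent=F
Step 2 (left): focus=I path=1 depth=1 children=[] left=['W'] right=['U'] parent=F
Step 3 (up): focus=F path=root depth=0 children=['W', 'I', 'U'] (at root)
Step 4 (down 1): focus=I path=1 depth=1 children=[] left=['W'] right=['U'] parent=F
Step 5 (up): focus=F path=root depth=0 children=['W', 'I', 'U'] (at root)
Step 6 (down 0): focus=W path=0 depth=1 children=['L', 'V'] left=[] right=['I', 'U'] parent=F
Step 7 (set A): focus=A path=0 depth=1 children=['L', 'V'] left=[] right=['I', 'U'] parent=F

Answer: F(A(L(X(O)) V) I U)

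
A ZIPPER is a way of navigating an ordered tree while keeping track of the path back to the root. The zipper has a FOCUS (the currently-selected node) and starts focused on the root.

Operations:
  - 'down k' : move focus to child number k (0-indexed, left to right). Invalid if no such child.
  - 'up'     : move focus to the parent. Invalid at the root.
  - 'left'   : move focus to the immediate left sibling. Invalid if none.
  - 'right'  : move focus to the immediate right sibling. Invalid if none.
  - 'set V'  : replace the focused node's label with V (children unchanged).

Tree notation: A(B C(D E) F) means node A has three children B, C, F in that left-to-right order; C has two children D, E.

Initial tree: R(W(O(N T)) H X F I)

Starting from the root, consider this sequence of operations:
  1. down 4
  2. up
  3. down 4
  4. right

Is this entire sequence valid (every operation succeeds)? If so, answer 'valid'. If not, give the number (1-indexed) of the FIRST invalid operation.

Answer: 4

Derivation:
Step 1 (down 4): focus=I path=4 depth=1 children=[] left=['W', 'H', 'X', 'F'] right=[] parent=R
Step 2 (up): focus=R path=root depth=0 children=['W', 'H', 'X', 'F', 'I'] (at root)
Step 3 (down 4): focus=I path=4 depth=1 children=[] left=['W', 'H', 'X', 'F'] right=[] parent=R
Step 4 (right): INVALID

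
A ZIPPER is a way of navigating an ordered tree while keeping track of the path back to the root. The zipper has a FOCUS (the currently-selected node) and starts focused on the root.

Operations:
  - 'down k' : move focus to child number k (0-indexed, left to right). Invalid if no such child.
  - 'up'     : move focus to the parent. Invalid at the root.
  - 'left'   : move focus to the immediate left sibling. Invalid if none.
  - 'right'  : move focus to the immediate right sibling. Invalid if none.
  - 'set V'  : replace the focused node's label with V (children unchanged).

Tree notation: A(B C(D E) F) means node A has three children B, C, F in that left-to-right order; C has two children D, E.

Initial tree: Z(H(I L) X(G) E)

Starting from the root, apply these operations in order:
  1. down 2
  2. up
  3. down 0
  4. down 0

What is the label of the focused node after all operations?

Step 1 (down 2): focus=E path=2 depth=1 children=[] left=['H', 'X'] right=[] parent=Z
Step 2 (up): focus=Z path=root depth=0 children=['H', 'X', 'E'] (at root)
Step 3 (down 0): focus=H path=0 depth=1 children=['I', 'L'] left=[] right=['X', 'E'] parent=Z
Step 4 (down 0): focus=I path=0/0 depth=2 children=[] left=[] right=['L'] parent=H

Answer: I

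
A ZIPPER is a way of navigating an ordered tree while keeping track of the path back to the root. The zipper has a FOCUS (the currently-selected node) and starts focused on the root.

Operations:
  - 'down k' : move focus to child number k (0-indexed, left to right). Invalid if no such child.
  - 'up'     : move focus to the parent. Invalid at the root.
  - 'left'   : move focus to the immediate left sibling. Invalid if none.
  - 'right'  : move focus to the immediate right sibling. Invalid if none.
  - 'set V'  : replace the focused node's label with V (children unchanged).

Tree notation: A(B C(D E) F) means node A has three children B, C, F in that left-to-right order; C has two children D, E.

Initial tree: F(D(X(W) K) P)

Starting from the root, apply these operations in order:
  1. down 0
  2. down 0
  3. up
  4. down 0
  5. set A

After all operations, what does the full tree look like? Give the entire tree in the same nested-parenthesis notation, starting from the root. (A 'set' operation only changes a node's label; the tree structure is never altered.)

Answer: F(D(A(W) K) P)

Derivation:
Step 1 (down 0): focus=D path=0 depth=1 children=['X', 'K'] left=[] right=['P'] parent=F
Step 2 (down 0): focus=X path=0/0 depth=2 children=['W'] left=[] right=['K'] parent=D
Step 3 (up): focus=D path=0 depth=1 children=['X', 'K'] left=[] right=['P'] parent=F
Step 4 (down 0): focus=X path=0/0 depth=2 children=['W'] left=[] right=['K'] parent=D
Step 5 (set A): focus=A path=0/0 depth=2 children=['W'] left=[] right=['K'] parent=D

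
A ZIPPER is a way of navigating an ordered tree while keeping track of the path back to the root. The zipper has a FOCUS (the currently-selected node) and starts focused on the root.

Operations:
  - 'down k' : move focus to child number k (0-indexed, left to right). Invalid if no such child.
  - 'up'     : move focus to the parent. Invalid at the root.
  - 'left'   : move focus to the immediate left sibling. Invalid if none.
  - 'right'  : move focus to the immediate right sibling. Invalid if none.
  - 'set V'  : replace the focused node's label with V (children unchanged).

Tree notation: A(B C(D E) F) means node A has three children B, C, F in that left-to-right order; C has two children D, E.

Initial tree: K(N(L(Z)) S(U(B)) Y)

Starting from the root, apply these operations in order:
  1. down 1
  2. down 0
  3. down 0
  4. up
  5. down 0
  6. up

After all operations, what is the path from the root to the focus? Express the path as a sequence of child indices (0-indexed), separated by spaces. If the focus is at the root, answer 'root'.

Step 1 (down 1): focus=S path=1 depth=1 children=['U'] left=['N'] right=['Y'] parent=K
Step 2 (down 0): focus=U path=1/0 depth=2 children=['B'] left=[] right=[] parent=S
Step 3 (down 0): focus=B path=1/0/0 depth=3 children=[] left=[] right=[] parent=U
Step 4 (up): focus=U path=1/0 depth=2 children=['B'] left=[] right=[] parent=S
Step 5 (down 0): focus=B path=1/0/0 depth=3 children=[] left=[] right=[] parent=U
Step 6 (up): focus=U path=1/0 depth=2 children=['B'] left=[] right=[] parent=S

Answer: 1 0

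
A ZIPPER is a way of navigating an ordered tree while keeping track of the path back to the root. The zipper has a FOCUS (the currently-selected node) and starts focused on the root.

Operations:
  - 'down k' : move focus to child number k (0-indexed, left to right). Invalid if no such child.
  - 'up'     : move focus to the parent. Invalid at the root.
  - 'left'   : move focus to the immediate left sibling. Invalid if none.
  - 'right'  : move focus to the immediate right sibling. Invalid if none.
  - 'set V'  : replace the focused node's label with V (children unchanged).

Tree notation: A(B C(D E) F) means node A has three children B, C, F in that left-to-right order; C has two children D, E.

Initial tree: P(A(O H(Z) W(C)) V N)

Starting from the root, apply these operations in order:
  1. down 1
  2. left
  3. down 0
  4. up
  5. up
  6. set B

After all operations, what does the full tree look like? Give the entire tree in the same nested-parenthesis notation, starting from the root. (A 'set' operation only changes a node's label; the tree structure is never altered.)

Step 1 (down 1): focus=V path=1 depth=1 children=[] left=['A'] right=['N'] parent=P
Step 2 (left): focus=A path=0 depth=1 children=['O', 'H', 'W'] left=[] right=['V', 'N'] parent=P
Step 3 (down 0): focus=O path=0/0 depth=2 children=[] left=[] right=['H', 'W'] parent=A
Step 4 (up): focus=A path=0 depth=1 children=['O', 'H', 'W'] left=[] right=['V', 'N'] parent=P
Step 5 (up): focus=P path=root depth=0 children=['A', 'V', 'N'] (at root)
Step 6 (set B): focus=B path=root depth=0 children=['A', 'V', 'N'] (at root)

Answer: B(A(O H(Z) W(C)) V N)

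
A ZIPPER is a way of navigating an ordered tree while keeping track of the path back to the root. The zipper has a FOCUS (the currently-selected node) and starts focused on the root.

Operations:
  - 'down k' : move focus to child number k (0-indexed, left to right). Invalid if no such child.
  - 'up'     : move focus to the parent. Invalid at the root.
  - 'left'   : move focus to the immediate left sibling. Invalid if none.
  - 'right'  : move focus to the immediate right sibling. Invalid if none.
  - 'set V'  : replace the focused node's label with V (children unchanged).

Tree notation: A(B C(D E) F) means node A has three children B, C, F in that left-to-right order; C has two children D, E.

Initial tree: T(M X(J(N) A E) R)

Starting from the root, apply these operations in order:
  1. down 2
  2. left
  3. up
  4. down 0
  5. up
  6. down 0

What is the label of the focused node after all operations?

Answer: M

Derivation:
Step 1 (down 2): focus=R path=2 depth=1 children=[] left=['M', 'X'] right=[] parent=T
Step 2 (left): focus=X path=1 depth=1 children=['J', 'A', 'E'] left=['M'] right=['R'] parent=T
Step 3 (up): focus=T path=root depth=0 children=['M', 'X', 'R'] (at root)
Step 4 (down 0): focus=M path=0 depth=1 children=[] left=[] right=['X', 'R'] parent=T
Step 5 (up): focus=T path=root depth=0 children=['M', 'X', 'R'] (at root)
Step 6 (down 0): focus=M path=0 depth=1 children=[] left=[] right=['X', 'R'] parent=T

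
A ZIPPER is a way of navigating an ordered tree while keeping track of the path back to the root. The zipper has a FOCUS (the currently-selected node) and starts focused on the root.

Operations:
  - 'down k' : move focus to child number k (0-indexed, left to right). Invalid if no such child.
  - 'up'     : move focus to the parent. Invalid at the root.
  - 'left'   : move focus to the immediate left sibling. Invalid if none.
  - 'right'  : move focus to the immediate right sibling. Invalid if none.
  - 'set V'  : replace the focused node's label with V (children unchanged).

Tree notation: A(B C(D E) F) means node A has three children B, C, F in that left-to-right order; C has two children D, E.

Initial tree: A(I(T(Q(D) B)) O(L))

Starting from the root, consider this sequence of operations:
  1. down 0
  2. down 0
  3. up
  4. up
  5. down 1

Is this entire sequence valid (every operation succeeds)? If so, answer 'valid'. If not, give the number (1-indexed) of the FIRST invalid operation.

Answer: valid

Derivation:
Step 1 (down 0): focus=I path=0 depth=1 children=['T'] left=[] right=['O'] parent=A
Step 2 (down 0): focus=T path=0/0 depth=2 children=['Q', 'B'] left=[] right=[] parent=I
Step 3 (up): focus=I path=0 depth=1 children=['T'] left=[] right=['O'] parent=A
Step 4 (up): focus=A path=root depth=0 children=['I', 'O'] (at root)
Step 5 (down 1): focus=O path=1 depth=1 children=['L'] left=['I'] right=[] parent=A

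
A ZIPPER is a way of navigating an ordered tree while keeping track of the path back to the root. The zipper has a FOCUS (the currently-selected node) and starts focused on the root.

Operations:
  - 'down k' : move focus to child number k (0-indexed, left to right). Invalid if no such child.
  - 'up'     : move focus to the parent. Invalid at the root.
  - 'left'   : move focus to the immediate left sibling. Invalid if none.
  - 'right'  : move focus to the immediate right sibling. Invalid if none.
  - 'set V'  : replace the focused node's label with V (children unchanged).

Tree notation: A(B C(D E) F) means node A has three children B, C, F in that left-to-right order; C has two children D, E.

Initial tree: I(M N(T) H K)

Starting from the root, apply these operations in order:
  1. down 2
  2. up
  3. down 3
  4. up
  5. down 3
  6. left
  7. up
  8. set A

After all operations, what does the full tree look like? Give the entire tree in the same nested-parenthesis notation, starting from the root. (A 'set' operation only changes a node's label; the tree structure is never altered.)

Step 1 (down 2): focus=H path=2 depth=1 children=[] left=['M', 'N'] right=['K'] parent=I
Step 2 (up): focus=I path=root depth=0 children=['M', 'N', 'H', 'K'] (at root)
Step 3 (down 3): focus=K path=3 depth=1 children=[] left=['M', 'N', 'H'] right=[] parent=I
Step 4 (up): focus=I path=root depth=0 children=['M', 'N', 'H', 'K'] (at root)
Step 5 (down 3): focus=K path=3 depth=1 children=[] left=['M', 'N', 'H'] right=[] parent=I
Step 6 (left): focus=H path=2 depth=1 children=[] left=['M', 'N'] right=['K'] parent=I
Step 7 (up): focus=I path=root depth=0 children=['M', 'N', 'H', 'K'] (at root)
Step 8 (set A): focus=A path=root depth=0 children=['M', 'N', 'H', 'K'] (at root)

Answer: A(M N(T) H K)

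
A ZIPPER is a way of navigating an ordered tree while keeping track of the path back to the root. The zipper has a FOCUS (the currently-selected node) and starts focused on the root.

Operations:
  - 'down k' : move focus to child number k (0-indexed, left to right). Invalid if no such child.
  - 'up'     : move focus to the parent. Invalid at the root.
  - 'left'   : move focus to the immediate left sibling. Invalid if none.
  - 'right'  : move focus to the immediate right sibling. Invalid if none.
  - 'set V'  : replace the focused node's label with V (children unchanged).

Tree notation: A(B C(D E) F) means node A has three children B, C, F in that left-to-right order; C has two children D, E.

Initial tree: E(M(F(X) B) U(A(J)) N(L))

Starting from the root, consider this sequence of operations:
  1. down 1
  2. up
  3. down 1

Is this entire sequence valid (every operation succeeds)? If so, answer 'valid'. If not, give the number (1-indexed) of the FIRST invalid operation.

Step 1 (down 1): focus=U path=1 depth=1 children=['A'] left=['M'] right=['N'] parent=E
Step 2 (up): focus=E path=root depth=0 children=['M', 'U', 'N'] (at root)
Step 3 (down 1): focus=U path=1 depth=1 children=['A'] left=['M'] right=['N'] parent=E

Answer: valid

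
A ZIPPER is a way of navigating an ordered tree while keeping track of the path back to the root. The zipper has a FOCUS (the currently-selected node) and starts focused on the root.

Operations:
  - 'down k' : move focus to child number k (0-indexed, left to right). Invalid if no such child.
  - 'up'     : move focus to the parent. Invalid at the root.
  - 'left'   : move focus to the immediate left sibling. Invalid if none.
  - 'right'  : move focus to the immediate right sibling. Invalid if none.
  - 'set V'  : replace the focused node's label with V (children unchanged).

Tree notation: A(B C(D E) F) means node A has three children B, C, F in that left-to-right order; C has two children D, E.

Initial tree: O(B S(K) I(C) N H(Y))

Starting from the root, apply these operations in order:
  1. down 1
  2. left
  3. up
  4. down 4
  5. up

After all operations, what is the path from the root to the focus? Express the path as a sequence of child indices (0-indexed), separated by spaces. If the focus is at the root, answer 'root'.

Step 1 (down 1): focus=S path=1 depth=1 children=['K'] left=['B'] right=['I', 'N', 'H'] parent=O
Step 2 (left): focus=B path=0 depth=1 children=[] left=[] right=['S', 'I', 'N', 'H'] parent=O
Step 3 (up): focus=O path=root depth=0 children=['B', 'S', 'I', 'N', 'H'] (at root)
Step 4 (down 4): focus=H path=4 depth=1 children=['Y'] left=['B', 'S', 'I', 'N'] right=[] parent=O
Step 5 (up): focus=O path=root depth=0 children=['B', 'S', 'I', 'N', 'H'] (at root)

Answer: root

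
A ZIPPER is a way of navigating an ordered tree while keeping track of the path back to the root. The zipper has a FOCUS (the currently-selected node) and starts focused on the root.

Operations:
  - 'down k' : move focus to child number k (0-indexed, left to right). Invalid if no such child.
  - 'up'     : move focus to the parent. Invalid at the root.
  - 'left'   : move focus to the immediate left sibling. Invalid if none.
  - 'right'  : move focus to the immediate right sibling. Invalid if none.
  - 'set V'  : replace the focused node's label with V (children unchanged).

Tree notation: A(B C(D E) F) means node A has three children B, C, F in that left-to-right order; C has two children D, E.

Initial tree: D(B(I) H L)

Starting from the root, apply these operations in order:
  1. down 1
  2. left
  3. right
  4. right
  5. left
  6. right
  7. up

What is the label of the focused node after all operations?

Step 1 (down 1): focus=H path=1 depth=1 children=[] left=['B'] right=['L'] parent=D
Step 2 (left): focus=B path=0 depth=1 children=['I'] left=[] right=['H', 'L'] parent=D
Step 3 (right): focus=H path=1 depth=1 children=[] left=['B'] right=['L'] parent=D
Step 4 (right): focus=L path=2 depth=1 children=[] left=['B', 'H'] right=[] parent=D
Step 5 (left): focus=H path=1 depth=1 children=[] left=['B'] right=['L'] parent=D
Step 6 (right): focus=L path=2 depth=1 children=[] left=['B', 'H'] right=[] parent=D
Step 7 (up): focus=D path=root depth=0 children=['B', 'H', 'L'] (at root)

Answer: D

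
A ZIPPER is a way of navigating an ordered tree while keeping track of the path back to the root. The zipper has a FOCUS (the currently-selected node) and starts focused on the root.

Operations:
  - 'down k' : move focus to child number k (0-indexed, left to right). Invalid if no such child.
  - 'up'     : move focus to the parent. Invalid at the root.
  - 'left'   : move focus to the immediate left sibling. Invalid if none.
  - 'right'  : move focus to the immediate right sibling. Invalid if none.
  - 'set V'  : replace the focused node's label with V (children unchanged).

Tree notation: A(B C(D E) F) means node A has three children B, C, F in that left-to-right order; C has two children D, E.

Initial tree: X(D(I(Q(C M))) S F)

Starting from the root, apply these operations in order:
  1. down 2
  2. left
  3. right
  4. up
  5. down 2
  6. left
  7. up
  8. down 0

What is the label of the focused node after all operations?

Step 1 (down 2): focus=F path=2 depth=1 children=[] left=['D', 'S'] right=[] parent=X
Step 2 (left): focus=S path=1 depth=1 children=[] left=['D'] right=['F'] parent=X
Step 3 (right): focus=F path=2 depth=1 children=[] left=['D', 'S'] right=[] parent=X
Step 4 (up): focus=X path=root depth=0 children=['D', 'S', 'F'] (at root)
Step 5 (down 2): focus=F path=2 depth=1 children=[] left=['D', 'S'] right=[] parent=X
Step 6 (left): focus=S path=1 depth=1 children=[] left=['D'] right=['F'] parent=X
Step 7 (up): focus=X path=root depth=0 children=['D', 'S', 'F'] (at root)
Step 8 (down 0): focus=D path=0 depth=1 children=['I'] left=[] right=['S', 'F'] parent=X

Answer: D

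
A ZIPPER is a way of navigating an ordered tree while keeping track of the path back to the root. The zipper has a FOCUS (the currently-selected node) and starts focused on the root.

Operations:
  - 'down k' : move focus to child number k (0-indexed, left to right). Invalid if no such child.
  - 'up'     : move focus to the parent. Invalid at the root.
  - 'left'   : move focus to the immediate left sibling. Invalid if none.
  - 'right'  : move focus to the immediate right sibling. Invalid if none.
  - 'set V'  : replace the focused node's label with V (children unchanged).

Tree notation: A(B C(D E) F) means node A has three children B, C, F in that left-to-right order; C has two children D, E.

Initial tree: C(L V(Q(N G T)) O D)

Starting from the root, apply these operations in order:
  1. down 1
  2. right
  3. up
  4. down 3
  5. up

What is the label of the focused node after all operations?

Answer: C

Derivation:
Step 1 (down 1): focus=V path=1 depth=1 children=['Q'] left=['L'] right=['O', 'D'] parent=C
Step 2 (right): focus=O path=2 depth=1 children=[] left=['L', 'V'] right=['D'] parent=C
Step 3 (up): focus=C path=root depth=0 children=['L', 'V', 'O', 'D'] (at root)
Step 4 (down 3): focus=D path=3 depth=1 children=[] left=['L', 'V', 'O'] right=[] parent=C
Step 5 (up): focus=C path=root depth=0 children=['L', 'V', 'O', 'D'] (at root)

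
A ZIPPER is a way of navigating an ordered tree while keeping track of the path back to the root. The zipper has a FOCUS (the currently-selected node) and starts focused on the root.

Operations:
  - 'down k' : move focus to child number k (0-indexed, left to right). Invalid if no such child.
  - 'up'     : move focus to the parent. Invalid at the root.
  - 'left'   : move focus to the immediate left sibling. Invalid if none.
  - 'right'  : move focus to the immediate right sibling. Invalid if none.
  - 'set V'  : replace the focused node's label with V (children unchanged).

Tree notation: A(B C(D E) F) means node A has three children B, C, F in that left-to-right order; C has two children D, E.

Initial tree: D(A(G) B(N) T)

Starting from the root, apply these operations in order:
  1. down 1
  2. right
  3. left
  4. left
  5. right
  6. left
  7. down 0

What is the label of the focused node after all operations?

Answer: G

Derivation:
Step 1 (down 1): focus=B path=1 depth=1 children=['N'] left=['A'] right=['T'] parent=D
Step 2 (right): focus=T path=2 depth=1 children=[] left=['A', 'B'] right=[] parent=D
Step 3 (left): focus=B path=1 depth=1 children=['N'] left=['A'] right=['T'] parent=D
Step 4 (left): focus=A path=0 depth=1 children=['G'] left=[] right=['B', 'T'] parent=D
Step 5 (right): focus=B path=1 depth=1 children=['N'] left=['A'] right=['T'] parent=D
Step 6 (left): focus=A path=0 depth=1 children=['G'] left=[] right=['B', 'T'] parent=D
Step 7 (down 0): focus=G path=0/0 depth=2 children=[] left=[] right=[] parent=A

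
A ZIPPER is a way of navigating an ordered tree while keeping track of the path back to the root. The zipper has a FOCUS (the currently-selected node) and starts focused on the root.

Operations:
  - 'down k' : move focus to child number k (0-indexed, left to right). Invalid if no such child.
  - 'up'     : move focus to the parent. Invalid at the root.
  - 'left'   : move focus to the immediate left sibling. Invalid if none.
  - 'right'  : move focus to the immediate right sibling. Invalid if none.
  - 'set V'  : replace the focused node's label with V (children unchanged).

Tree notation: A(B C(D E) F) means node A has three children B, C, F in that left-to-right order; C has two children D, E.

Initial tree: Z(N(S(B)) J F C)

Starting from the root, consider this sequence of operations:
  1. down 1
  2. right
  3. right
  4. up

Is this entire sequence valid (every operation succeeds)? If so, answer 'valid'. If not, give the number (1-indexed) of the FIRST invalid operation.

Step 1 (down 1): focus=J path=1 depth=1 children=[] left=['N'] right=['F', 'C'] parent=Z
Step 2 (right): focus=F path=2 depth=1 children=[] left=['N', 'J'] right=['C'] parent=Z
Step 3 (right): focus=C path=3 depth=1 children=[] left=['N', 'J', 'F'] right=[] parent=Z
Step 4 (up): focus=Z path=root depth=0 children=['N', 'J', 'F', 'C'] (at root)

Answer: valid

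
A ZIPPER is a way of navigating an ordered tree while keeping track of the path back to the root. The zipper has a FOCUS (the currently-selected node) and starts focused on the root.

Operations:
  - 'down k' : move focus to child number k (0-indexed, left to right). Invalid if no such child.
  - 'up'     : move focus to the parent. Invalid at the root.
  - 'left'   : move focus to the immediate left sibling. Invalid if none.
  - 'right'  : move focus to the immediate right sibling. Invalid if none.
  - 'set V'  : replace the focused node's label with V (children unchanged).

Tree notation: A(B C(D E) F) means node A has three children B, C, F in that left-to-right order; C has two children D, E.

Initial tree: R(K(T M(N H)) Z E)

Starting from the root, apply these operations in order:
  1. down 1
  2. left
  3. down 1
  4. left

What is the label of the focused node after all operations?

Step 1 (down 1): focus=Z path=1 depth=1 children=[] left=['K'] right=['E'] parent=R
Step 2 (left): focus=K path=0 depth=1 children=['T', 'M'] left=[] right=['Z', 'E'] parent=R
Step 3 (down 1): focus=M path=0/1 depth=2 children=['N', 'H'] left=['T'] right=[] parent=K
Step 4 (left): focus=T path=0/0 depth=2 children=[] left=[] right=['M'] parent=K

Answer: T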